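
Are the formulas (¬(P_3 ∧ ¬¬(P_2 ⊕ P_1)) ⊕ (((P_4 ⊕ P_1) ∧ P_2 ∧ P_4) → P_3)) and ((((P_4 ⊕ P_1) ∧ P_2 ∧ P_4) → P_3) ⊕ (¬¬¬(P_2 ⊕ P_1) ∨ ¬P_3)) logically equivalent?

P_1 | P_2 | P_3 | P_4 || φ | ψ
 T  |  T  |  T  |  T  || F | F
 T  |  T  |  T  |  F  || F | F
 T  |  T  |  F  |  T  || F | F
 T  |  T  |  F  |  F  || F | F
 T  |  F  |  T  |  T  || T | T
 T  |  F  |  T  |  F  || T | T
 T  |  F  |  F  |  T  || F | F
 T  |  F  |  F  |  F  || F | F
 F  |  T  |  T  |  T  || T | T
 F  |  T  |  T  |  F  || T | T
 F  |  T  |  F  |  T  || T | T
 F  |  T  |  F  |  F  || F | F
 F  |  F  |  T  |  T  || F | F
 F  |  F  |  T  |  F  || F | F
 F  |  F  |  F  |  T  || F | F
 F  |  F  |  F  |  F  || F | F
The columns for φ and ψ agree on every row, so they are logically equivalent.

equivalent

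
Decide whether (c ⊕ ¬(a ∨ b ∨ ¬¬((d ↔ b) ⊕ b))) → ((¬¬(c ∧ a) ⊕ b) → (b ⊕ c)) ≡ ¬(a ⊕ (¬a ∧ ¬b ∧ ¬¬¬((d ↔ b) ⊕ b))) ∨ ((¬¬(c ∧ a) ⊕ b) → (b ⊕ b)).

a | b | c | d || φ | ψ
T | T | T | T || T | T
T | T | T | F || T | T
T | T | F | T || T | F
T | T | F | F || T | F
T | F | T | T || T | F
T | F | T | F || T | F
T | F | F | T || T | T
T | F | F | F || T | T
F | T | T | T || F | T
F | T | T | F || F | T
F | T | F | T || T | T
F | T | F | F || T | T
F | F | T | T || T | T
F | F | T | F || T | T
F | F | F | T || T | T
F | F | F | F || T | T
The columns differ at a=T, b=T, c=F, d=T (φ=T, ψ=F), so they are not equivalent.

not equivalent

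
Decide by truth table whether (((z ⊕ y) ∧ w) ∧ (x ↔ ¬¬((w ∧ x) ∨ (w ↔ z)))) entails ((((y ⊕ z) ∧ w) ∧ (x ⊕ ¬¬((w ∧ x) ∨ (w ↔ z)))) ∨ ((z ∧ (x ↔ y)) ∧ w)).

x | y | z | w | φ | ψ
- | - | - | - | - | -
F | F | F | F | F | F
F | F | F | T | F | F
F | F | T | F | F | F
F | F | T | T | F | T
F | T | F | F | F | F
F | T | F | T | T | F
F | T | T | F | F | F
F | T | T | T | F | F
T | F | F | F | F | F
T | F | F | T | F | F
T | F | T | F | F | F
T | F | T | T | T | F
T | T | F | F | F | F
T | T | F | T | T | F
T | T | T | F | F | F
T | T | T | T | F | T
At x=F, y=T, z=F, w=T we have φ true but ψ false, so φ does not entail ψ.

no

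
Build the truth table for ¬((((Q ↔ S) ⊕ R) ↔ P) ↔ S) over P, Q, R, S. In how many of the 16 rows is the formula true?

P | Q | R | S || (Q ↔ S) | ((Q ↔ S) ⊕ R) | (((Q ↔ S) ⊕ R) ↔ P) | ((((Q ↔ S) ⊕ R) ↔ P) ↔ S) | ¬((((Q ↔ S) ⊕ R) ↔ P) ↔ S)
1 | 1 | 1 | 1 ||    1    |       0       |          0          |             0             |             1             
1 | 1 | 1 | 0 ||    0    |       1       |          1          |             0             |             1             
1 | 1 | 0 | 1 ||    1    |       1       |          1          |             1             |             0             
1 | 1 | 0 | 0 ||    0    |       0       |          0          |             1             |             0             
1 | 0 | 1 | 1 ||    0    |       1       |          1          |             1             |             0             
1 | 0 | 1 | 0 ||    1    |       0       |          0          |             1             |             0             
1 | 0 | 0 | 1 ||    0    |       0       |          0          |             0             |             1             
1 | 0 | 0 | 0 ||    1    |       1       |          1          |             0             |             1             
0 | 1 | 1 | 1 ||    1    |       0       |          1          |             1             |             0             
0 | 1 | 1 | 0 ||    0    |       1       |          0          |             1             |             0             
0 | 1 | 0 | 1 ||    1    |       1       |          0          |             0             |             1             
0 | 1 | 0 | 0 ||    0    |       0       |          1          |             0             |             1             
0 | 0 | 1 | 1 ||    0    |       1       |          0          |             0             |             1             
0 | 0 | 1 | 0 ||    1    |       0       |          1          |             0             |             1             
0 | 0 | 0 | 1 ||    0    |       0       |          1          |             1             |             0             
0 | 0 | 0 | 0 ||    1    |       1       |          0          |             1             |             0             
The formula is true on 8 of the 16 rows.

8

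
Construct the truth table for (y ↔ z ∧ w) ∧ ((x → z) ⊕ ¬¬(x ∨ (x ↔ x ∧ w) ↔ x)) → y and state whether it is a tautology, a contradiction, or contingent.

  x      y      z      w    |  (z ∧ w)  (y ↔ (z ∧ w))  (x → z)  (x ∧ w)  (x ↔ (x ∧ w))  (x ∨ (x ↔ (x ∧ w)))  ((x ∨ (x ↔ (x ∧ w))) ↔ x)  ¬((x ∨ (x ↔ (x ∧ w))) ↔ x)  ¬¬((x ∨ (x ↔ (x ∧ w))) ↔ x)    φ  
 True   True   True   True  |    True        True        True     True        True              True                    True                      False                         True              True
 True   True   True  False  |   False       False        True    False       False              True                    True                      False                         True              True
 True   True  False   True  |   False       False       False     True        True              True                    True                      False                         True              True
 True   True  False  False  |   False       False       False    False       False              True                    True                      False                         True              True
 True  False   True   True  |    True       False        True     True        True              True                    True                      False                         True              True
 True  False   True  False  |   False        True        True    False       False              True                    True                      False                         True              True
 True  False  False   True  |   False        True       False     True        True              True                    True                      False                         True             False
 True  False  False  False  |   False        True       False    False       False              True                    True                      False                         True             False
False   True   True   True  |    True        True        True    False        True              True                   False                       True                        False              True
False   True   True  False  |   False       False        True    False        True              True                   False                       True                        False              True
False   True  False   True  |   False       False        True    False        True              True                   False                       True                        False              True
False   True  False  False  |   False       False        True    False        True              True                   False                       True                        False              True
False  False   True   True  |    True       False        True    False        True              True                   False                       True                        False              True
False  False   True  False  |   False        True        True    False        True              True                   False                       True                        False             False
False  False  False   True  |   False        True        True    False        True              True                   False                       True                        False             False
False  False  False  False  |   False        True        True    False        True              True                   False                       True                        False             False
11 of 16 rows are True, so the formula is contingent.

contingent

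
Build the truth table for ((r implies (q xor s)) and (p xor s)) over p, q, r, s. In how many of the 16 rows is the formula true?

6

p  q  r  s  |  (q xor s)  (r implies (q xor s))  (p xor s)  φ
1  1  1  1  |      0                0                0      0
1  1  1  0  |      1                1                1      1
1  1  0  1  |      0                1                0      0
1  1  0  0  |      1                1                1      1
1  0  1  1  |      1                1                0      0
1  0  1  0  |      0                0                1      0
1  0  0  1  |      1                1                0      0
1  0  0  0  |      0                1                1      1
0  1  1  1  |      0                0                1      0
0  1  1  0  |      1                1                0      0
0  1  0  1  |      0                1                1      1
0  1  0  0  |      1                1                0      0
0  0  1  1  |      1                1                1      1
0  0  1  0  |      0                0                0      0
0  0  0  1  |      1                1                1      1
0  0  0  0  |      0                1                0      0
The formula is true on 6 of the 16 rows.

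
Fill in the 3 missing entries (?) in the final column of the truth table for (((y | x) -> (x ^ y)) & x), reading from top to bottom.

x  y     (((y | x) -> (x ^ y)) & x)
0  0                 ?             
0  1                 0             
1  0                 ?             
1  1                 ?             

Row x=0, y=0: ((y | x) -> (x ^ y)) = 1, so (((y | x) -> (x ^ y)) & x) = 0.
Row x=1, y=0: ((y | x) -> (x ^ y)) = 1, so (((y | x) -> (x ^ y)) & x) = 1.
Row x=1, y=1: ((y | x) -> (x ^ y)) = 0, so (((y | x) -> (x ^ y)) & x) = 0.

0, 1, 0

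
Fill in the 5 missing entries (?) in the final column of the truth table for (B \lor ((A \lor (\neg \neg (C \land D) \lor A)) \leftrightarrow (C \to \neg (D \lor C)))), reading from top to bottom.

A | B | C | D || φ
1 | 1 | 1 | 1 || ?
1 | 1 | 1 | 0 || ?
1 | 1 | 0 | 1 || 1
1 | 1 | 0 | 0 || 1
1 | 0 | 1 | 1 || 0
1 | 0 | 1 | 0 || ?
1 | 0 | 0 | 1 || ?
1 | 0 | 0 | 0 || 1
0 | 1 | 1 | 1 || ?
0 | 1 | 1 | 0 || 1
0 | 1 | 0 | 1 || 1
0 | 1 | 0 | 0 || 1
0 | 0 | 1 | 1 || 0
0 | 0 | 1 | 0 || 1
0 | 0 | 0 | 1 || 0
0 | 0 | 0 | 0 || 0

1, 1, 0, 1, 1

Row A=1, B=1, C=1, D=1: ((A \lor (\neg \neg (C \land D) \lor A)) \leftrightarrow (C \to \neg (D \lor C))) = 0, so the formula = 1.
Row A=1, B=1, C=1, D=0: ((A \lor (\neg \neg (C \land D) \lor A)) \leftrightarrow (C \to \neg (D \lor C))) = 0, so the formula = 1.
Row A=1, B=0, C=1, D=0: ((A \lor (\neg \neg (C \land D) \lor A)) \leftrightarrow (C \to \neg (D \lor C))) = 0, so the formula = 0.
Row A=1, B=0, C=0, D=1: ((A \lor (\neg \neg (C \land D) \lor A)) \leftrightarrow (C \to \neg (D \lor C))) = 1, so the formula = 1.
Row A=0, B=1, C=1, D=1: ((A \lor (\neg \neg (C \land D) \lor A)) \leftrightarrow (C \to \neg (D \lor C))) = 0, so the formula = 1.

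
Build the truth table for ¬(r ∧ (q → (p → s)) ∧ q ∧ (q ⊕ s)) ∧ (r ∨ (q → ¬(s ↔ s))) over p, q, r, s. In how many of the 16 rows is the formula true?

p | q | r | s || (p → s) | (q → (p → s)) | (q ⊕ s) | (q ∧ (q ⊕ s)) | (s ↔ s) | ¬(s ↔ s) | (q → ¬(s ↔ s)) | (r ∨ (q → ¬(s ↔ s))) | φ
1 | 1 | 1 | 1 ||    1    |       1       |    0    |       0       |    1    |    0     |       0        |          1           | 1
1 | 1 | 1 | 0 ||    0    |       0       |    1    |       1       |    1    |    0     |       0        |          1           | 1
1 | 1 | 0 | 1 ||    1    |       1       |    0    |       0       |    1    |    0     |       0        |          0           | 0
1 | 1 | 0 | 0 ||    0    |       0       |    1    |       1       |    1    |    0     |       0        |          0           | 0
1 | 0 | 1 | 1 ||    1    |       1       |    1    |       0       |    1    |    0     |       1        |          1           | 1
1 | 0 | 1 | 0 ||    0    |       1       |    0    |       0       |    1    |    0     |       1        |          1           | 1
1 | 0 | 0 | 1 ||    1    |       1       |    1    |       0       |    1    |    0     |       1        |          1           | 1
1 | 0 | 0 | 0 ||    0    |       1       |    0    |       0       |    1    |    0     |       1        |          1           | 1
0 | 1 | 1 | 1 ||    1    |       1       |    0    |       0       |    1    |    0     |       0        |          1           | 1
0 | 1 | 1 | 0 ||    1    |       1       |    1    |       1       |    1    |    0     |       0        |          1           | 0
0 | 1 | 0 | 1 ||    1    |       1       |    0    |       0       |    1    |    0     |       0        |          0           | 0
0 | 1 | 0 | 0 ||    1    |       1       |    1    |       1       |    1    |    0     |       0        |          0           | 0
0 | 0 | 1 | 1 ||    1    |       1       |    1    |       0       |    1    |    0     |       1        |          1           | 1
0 | 0 | 1 | 0 ||    1    |       1       |    0    |       0       |    1    |    0     |       1        |          1           | 1
0 | 0 | 0 | 1 ||    1    |       1       |    1    |       0       |    1    |    0     |       1        |          1           | 1
0 | 0 | 0 | 0 ||    1    |       1       |    0    |       0       |    1    |    0     |       1        |          1           | 1
The formula is true on 11 of the 16 rows.

11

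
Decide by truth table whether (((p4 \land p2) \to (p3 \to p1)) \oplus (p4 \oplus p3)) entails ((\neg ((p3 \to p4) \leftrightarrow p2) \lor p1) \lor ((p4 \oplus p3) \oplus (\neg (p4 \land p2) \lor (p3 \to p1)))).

yes

p1 | p2 | p3 | p4 || φ | ψ
F  | F  | F  | F  || T | T
F  | F  | F  | T  || F | T
F  | F  | T  | F  || F | F
F  | F  | T  | T  || T | T
F  | T  | F  | F  || T | T
F  | T  | F  | T  || F | F
F  | T  | T  | F  || F | T
F  | T  | T  | T  || F | F
T  | F  | F  | F  || T | T
T  | F  | F  | T  || F | T
T  | F  | T  | F  || F | T
T  | F  | T  | T  || T | T
T  | T  | F  | F  || T | T
T  | T  | F  | T  || F | T
T  | T  | T  | F  || F | T
T  | T  | T  | T  || T | T
In every row where φ is true, ψ is also true, so φ ⊨ ψ.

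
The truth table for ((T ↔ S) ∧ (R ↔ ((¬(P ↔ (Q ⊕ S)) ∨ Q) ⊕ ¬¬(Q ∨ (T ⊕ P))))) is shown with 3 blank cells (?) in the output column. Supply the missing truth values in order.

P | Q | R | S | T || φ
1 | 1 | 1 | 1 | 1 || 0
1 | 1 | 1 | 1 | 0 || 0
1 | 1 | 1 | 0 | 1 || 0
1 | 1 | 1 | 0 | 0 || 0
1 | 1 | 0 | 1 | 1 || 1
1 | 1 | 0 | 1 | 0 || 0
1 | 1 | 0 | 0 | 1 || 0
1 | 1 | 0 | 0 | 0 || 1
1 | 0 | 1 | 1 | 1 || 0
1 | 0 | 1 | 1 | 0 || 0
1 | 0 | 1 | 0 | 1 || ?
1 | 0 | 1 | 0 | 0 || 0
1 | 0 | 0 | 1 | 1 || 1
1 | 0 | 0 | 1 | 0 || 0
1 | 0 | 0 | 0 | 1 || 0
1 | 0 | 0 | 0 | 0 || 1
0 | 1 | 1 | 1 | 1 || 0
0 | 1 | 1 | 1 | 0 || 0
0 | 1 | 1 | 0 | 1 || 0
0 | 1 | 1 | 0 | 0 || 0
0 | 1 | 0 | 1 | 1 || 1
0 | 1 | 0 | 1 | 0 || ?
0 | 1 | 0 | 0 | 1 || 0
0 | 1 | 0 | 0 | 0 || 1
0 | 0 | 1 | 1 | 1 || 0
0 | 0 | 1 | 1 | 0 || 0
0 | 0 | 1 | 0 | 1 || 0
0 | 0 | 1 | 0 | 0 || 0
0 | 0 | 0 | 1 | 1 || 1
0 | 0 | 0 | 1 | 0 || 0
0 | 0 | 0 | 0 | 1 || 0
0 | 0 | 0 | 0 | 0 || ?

0, 0, 1

Row P=1, Q=0, R=1, S=0, T=1: (T ↔ S) = 0, (R ↔ ((¬(P ↔ (Q ⊕ S)) ∨ Q) ⊕ ¬¬(Q ∨ (T ⊕ P)))) = 1, so the formula = 0.
Row P=0, Q=1, R=0, S=1, T=0: (T ↔ S) = 0, (R ↔ ((¬(P ↔ (Q ⊕ S)) ∨ Q) ⊕ ¬¬(Q ∨ (T ⊕ P)))) = 1, so the formula = 0.
Row P=0, Q=0, R=0, S=0, T=0: (T ↔ S) = 1, (R ↔ ((¬(P ↔ (Q ⊕ S)) ∨ Q) ⊕ ¬¬(Q ∨ (T ⊕ P)))) = 1, so the formula = 1.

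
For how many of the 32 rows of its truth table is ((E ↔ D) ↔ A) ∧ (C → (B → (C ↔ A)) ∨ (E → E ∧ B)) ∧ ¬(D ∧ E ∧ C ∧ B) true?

15

A | B | C | D | E | φ
- | - | - | - | - | -
T | T | T | T | T | F
T | T | T | T | F | F
T | T | T | F | T | F
T | T | T | F | F | T
T | T | F | T | T | T
T | T | F | T | F | F
T | T | F | F | T | F
T | T | F | F | F | T
T | F | T | T | T | T
T | F | T | T | F | F
T | F | T | F | T | F
T | F | T | F | F | T
T | F | F | T | T | T
T | F | F | T | F | F
T | F | F | F | T | F
T | F | F | F | F | T
F | T | T | T | T | F
F | T | T | T | F | T
F | T | T | F | T | T
F | T | T | F | F | F
F | T | F | T | T | F
F | T | F | T | F | T
F | T | F | F | T | T
F | T | F | F | F | F
F | F | T | T | T | F
F | F | T | T | F | T
F | F | T | F | T | T
F | F | T | F | F | F
F | F | F | T | T | F
F | F | F | T | F | T
F | F | F | F | T | T
F | F | F | F | F | F
The formula is true on 15 of the 32 rows.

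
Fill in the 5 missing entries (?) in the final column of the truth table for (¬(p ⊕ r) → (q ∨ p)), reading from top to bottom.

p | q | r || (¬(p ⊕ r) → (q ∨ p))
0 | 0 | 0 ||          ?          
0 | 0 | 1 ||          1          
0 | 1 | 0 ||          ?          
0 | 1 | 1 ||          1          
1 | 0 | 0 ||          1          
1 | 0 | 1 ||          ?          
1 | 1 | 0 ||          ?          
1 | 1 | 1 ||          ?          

Row p=0, q=0, r=0: ¬(p ⊕ r) = 1, (q ∨ p) = 0, so (¬(p ⊕ r) → (q ∨ p)) = 0.
Row p=0, q=1, r=0: ¬(p ⊕ r) = 1, (q ∨ p) = 1, so (¬(p ⊕ r) → (q ∨ p)) = 1.
Row p=1, q=0, r=1: ¬(p ⊕ r) = 1, (q ∨ p) = 1, so (¬(p ⊕ r) → (q ∨ p)) = 1.
Row p=1, q=1, r=0: ¬(p ⊕ r) = 0, (q ∨ p) = 1, so (¬(p ⊕ r) → (q ∨ p)) = 1.
Row p=1, q=1, r=1: ¬(p ⊕ r) = 1, (q ∨ p) = 1, so (¬(p ⊕ r) → (q ∨ p)) = 1.

0, 1, 1, 1, 1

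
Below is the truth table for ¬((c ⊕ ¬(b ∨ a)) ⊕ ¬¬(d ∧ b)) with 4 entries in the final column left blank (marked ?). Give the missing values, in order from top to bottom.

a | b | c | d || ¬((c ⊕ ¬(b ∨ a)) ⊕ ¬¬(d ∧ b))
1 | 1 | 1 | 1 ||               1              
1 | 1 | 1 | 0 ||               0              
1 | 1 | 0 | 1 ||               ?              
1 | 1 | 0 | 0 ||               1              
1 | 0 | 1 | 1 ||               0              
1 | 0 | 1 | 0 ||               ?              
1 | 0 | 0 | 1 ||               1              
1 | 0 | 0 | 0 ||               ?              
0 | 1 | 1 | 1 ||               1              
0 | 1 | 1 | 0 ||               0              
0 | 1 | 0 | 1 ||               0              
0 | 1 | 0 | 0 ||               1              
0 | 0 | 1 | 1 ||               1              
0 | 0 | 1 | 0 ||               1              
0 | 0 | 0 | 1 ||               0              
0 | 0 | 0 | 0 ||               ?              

0, 0, 1, 0

Row a=1, b=1, c=0, d=1: (c ⊕ ¬(b ∨ a)) = 0, ¬¬(d ∧ b) = 1, ((c ⊕ ¬(b ∨ a)) ⊕ ¬¬(d ∧ b)) = 1, so ¬((c ⊕ ¬(b ∨ a)) ⊕ ¬¬(d ∧ b)) = 0.
Row a=1, b=0, c=1, d=0: (c ⊕ ¬(b ∨ a)) = 1, ¬¬(d ∧ b) = 0, ((c ⊕ ¬(b ∨ a)) ⊕ ¬¬(d ∧ b)) = 1, so ¬((c ⊕ ¬(b ∨ a)) ⊕ ¬¬(d ∧ b)) = 0.
Row a=1, b=0, c=0, d=0: (c ⊕ ¬(b ∨ a)) = 0, ¬¬(d ∧ b) = 0, ((c ⊕ ¬(b ∨ a)) ⊕ ¬¬(d ∧ b)) = 0, so ¬((c ⊕ ¬(b ∨ a)) ⊕ ¬¬(d ∧ b)) = 1.
Row a=0, b=0, c=0, d=0: (c ⊕ ¬(b ∨ a)) = 1, ¬¬(d ∧ b) = 0, ((c ⊕ ¬(b ∨ a)) ⊕ ¬¬(d ∧ b)) = 1, so ¬((c ⊕ ¬(b ∨ a)) ⊕ ¬¬(d ∧ b)) = 0.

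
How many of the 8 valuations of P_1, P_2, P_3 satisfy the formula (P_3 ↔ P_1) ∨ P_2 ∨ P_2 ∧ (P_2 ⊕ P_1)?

6

P_1 | P_2 | P_3 || (P_3 ↔ P_1) | (P_2 ⊕ P_1) | (P_2 ∧ (P_2 ⊕ P_1)) | φ
 F  |  F  |  F  ||      T      |      F      |          F          | T
 F  |  F  |  T  ||      F      |      F      |          F          | F
 F  |  T  |  F  ||      T      |      T      |          T          | T
 F  |  T  |  T  ||      F      |      T      |          T          | T
 T  |  F  |  F  ||      F      |      T      |          F          | F
 T  |  F  |  T  ||      T      |      T      |          F          | T
 T  |  T  |  F  ||      F      |      F      |          F          | T
 T  |  T  |  T  ||      T      |      F      |          F          | T
The formula is true on 6 of the 8 rows.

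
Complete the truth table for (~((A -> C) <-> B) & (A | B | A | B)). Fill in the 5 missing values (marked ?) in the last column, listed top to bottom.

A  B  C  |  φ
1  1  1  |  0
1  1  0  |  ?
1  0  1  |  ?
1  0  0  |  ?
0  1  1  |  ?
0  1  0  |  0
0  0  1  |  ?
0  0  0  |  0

1, 1, 0, 0, 0

Row A=1, B=1, C=0: ~((A -> C) <-> B) = 1, (A | B | A | B) = 1, so the formula = 1.
Row A=1, B=0, C=1: ~((A -> C) <-> B) = 1, (A | B | A | B) = 1, so the formula = 1.
Row A=1, B=0, C=0: ~((A -> C) <-> B) = 0, (A | B | A | B) = 1, so the formula = 0.
Row A=0, B=1, C=1: ~((A -> C) <-> B) = 0, (A | B | A | B) = 1, so the formula = 0.
Row A=0, B=0, C=1: ~((A -> C) <-> B) = 1, (A | B | A | B) = 0, so the formula = 0.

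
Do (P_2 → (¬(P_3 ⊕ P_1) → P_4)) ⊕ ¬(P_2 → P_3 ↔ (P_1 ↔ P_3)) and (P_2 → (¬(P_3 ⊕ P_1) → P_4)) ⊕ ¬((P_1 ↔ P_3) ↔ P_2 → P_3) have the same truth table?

equivalent

P_1  P_2  P_3  P_4  |  φ  ψ
 0    0    0    0   |  1  1
 0    0    0    1   |  1  1
 0    0    1    0   |  0  0
 0    0    1    1   |  0  0
 0    1    0    0   |  1  1
 0    1    0    1   |  0  0
 0    1    1    0   |  0  0
 0    1    1    1   |  0  0
 1    0    0    0   |  0  0
 1    0    0    1   |  0  0
 1    0    1    0   |  1  1
 1    0    1    1   |  1  1
 1    1    0    0   |  1  1
 1    1    0    1   |  1  1
 1    1    1    0   |  0  0
 1    1    1    1   |  1  1
The columns for φ and ψ agree on every row, so they are logically equivalent.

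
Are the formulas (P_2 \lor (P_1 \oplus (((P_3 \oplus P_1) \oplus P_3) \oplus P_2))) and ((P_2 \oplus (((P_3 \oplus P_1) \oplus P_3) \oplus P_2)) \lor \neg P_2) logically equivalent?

not equivalent

P_1  P_2  P_3  |  φ  ψ
 1    1    1   |  1  1
 1    1    0   |  1  1
 1    0    1   |  0  1
 1    0    0   |  0  1
 0    1    1   |  1  0
 0    1    0   |  1  0
 0    0    1   |  0  1
 0    0    0   |  0  1
The columns differ at P_1=1, P_2=0, P_3=1 (φ=0, ψ=1), so they are not equivalent.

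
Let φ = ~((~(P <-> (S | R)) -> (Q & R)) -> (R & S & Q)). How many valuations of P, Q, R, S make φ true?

P | Q | R | S | φ
- | - | - | - | -
0 | 0 | 0 | 0 | 1
0 | 0 | 0 | 1 | 0
0 | 0 | 1 | 0 | 0
0 | 0 | 1 | 1 | 0
0 | 1 | 0 | 0 | 1
0 | 1 | 0 | 1 | 0
0 | 1 | 1 | 0 | 1
0 | 1 | 1 | 1 | 0
1 | 0 | 0 | 0 | 0
1 | 0 | 0 | 1 | 1
1 | 0 | 1 | 0 | 1
1 | 0 | 1 | 1 | 1
1 | 1 | 0 | 0 | 0
1 | 1 | 0 | 1 | 1
1 | 1 | 1 | 0 | 1
1 | 1 | 1 | 1 | 0
The formula is true on 8 of the 16 rows.

8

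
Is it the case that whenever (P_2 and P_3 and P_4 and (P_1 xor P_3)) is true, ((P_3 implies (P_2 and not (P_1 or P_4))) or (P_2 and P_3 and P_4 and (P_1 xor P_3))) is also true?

yes

P_1 | P_2 | P_3 | P_4 || φ | ψ
 F  |  F  |  F  |  F  || F | T
 F  |  F  |  F  |  T  || F | T
 F  |  F  |  T  |  F  || F | F
 F  |  F  |  T  |  T  || F | F
 F  |  T  |  F  |  F  || F | T
 F  |  T  |  F  |  T  || F | T
 F  |  T  |  T  |  F  || F | T
 F  |  T  |  T  |  T  || T | T
 T  |  F  |  F  |  F  || F | T
 T  |  F  |  F  |  T  || F | T
 T  |  F  |  T  |  F  || F | F
 T  |  F  |  T  |  T  || F | F
 T  |  T  |  F  |  F  || F | T
 T  |  T  |  F  |  T  || F | T
 T  |  T  |  T  |  F  || F | F
 T  |  T  |  T  |  T  || F | F
In every row where φ is true, ψ is also true, so φ ⊨ ψ.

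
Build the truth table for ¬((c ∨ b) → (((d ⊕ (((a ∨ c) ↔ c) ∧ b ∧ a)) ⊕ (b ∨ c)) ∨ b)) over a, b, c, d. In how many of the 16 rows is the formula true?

a | b | c | d || φ
1 | 1 | 1 | 1 || 0
1 | 1 | 1 | 0 || 0
1 | 1 | 0 | 1 || 0
1 | 1 | 0 | 0 || 0
1 | 0 | 1 | 1 || 1
1 | 0 | 1 | 0 || 0
1 | 0 | 0 | 1 || 0
1 | 0 | 0 | 0 || 0
0 | 1 | 1 | 1 || 0
0 | 1 | 1 | 0 || 0
0 | 1 | 0 | 1 || 0
0 | 1 | 0 | 0 || 0
0 | 0 | 1 | 1 || 1
0 | 0 | 1 | 0 || 0
0 | 0 | 0 | 1 || 0
0 | 0 | 0 | 0 || 0
The formula is true on 2 of the 16 rows.

2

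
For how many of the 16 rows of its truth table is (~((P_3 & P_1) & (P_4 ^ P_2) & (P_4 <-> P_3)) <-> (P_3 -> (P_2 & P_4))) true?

11

P_1 | P_2 | P_3 | P_4 | φ
--- | --- | --- | --- | -
 T  |  T  |  T  |  T  | T
 T  |  T  |  T  |  F  | F
 T  |  T  |  F  |  T  | T
 T  |  T  |  F  |  F  | T
 T  |  F  |  T  |  T  | T
 T  |  F  |  T  |  F  | F
 T  |  F  |  F  |  T  | T
 T  |  F  |  F  |  F  | T
 F  |  T  |  T  |  T  | T
 F  |  T  |  T  |  F  | F
 F  |  T  |  F  |  T  | T
 F  |  T  |  F  |  F  | T
 F  |  F  |  T  |  T  | F
 F  |  F  |  T  |  F  | F
 F  |  F  |  F  |  T  | T
 F  |  F  |  F  |  F  | T
The formula is true on 11 of the 16 rows.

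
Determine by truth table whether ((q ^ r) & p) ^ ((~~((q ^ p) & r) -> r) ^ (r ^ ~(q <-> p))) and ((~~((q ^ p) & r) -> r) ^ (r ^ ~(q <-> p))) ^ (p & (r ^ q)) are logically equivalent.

p | q | r || φ | ψ
T | T | T || F | F
T | T | F || F | F
T | F | T || F | F
T | F | F || F | F
F | T | T || T | T
F | T | F || F | F
F | F | T || F | F
F | F | F || T | T
The columns for φ and ψ agree on every row, so they are logically equivalent.

equivalent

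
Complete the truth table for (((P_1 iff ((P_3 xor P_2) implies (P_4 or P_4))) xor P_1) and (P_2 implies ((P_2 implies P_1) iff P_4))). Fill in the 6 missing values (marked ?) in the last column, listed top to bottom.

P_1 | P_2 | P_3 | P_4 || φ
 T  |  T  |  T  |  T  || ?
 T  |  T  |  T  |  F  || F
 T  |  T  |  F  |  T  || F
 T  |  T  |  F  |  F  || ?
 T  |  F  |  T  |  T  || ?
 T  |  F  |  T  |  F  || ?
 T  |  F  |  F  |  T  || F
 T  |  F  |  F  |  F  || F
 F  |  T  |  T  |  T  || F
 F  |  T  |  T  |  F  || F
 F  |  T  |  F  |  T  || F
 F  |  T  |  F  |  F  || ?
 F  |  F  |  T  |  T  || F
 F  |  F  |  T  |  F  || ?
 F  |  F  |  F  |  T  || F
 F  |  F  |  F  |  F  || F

F, F, F, T, T, T

Row P_1=T, P_2=T, P_3=T, P_4=T: ((P_1 iff ((P_3 xor P_2) implies (P_4 or P_4))) xor P_1) = F, (P_2 implies ((P_2 implies P_1) iff P_4)) = T, so the formula = F.
Row P_1=T, P_2=T, P_3=F, P_4=F: ((P_1 iff ((P_3 xor P_2) implies (P_4 or P_4))) xor P_1) = T, (P_2 implies ((P_2 implies P_1) iff P_4)) = F, so the formula = F.
Row P_1=T, P_2=F, P_3=T, P_4=T: ((P_1 iff ((P_3 xor P_2) implies (P_4 or P_4))) xor P_1) = F, (P_2 implies ((P_2 implies P_1) iff P_4)) = T, so the formula = F.
Row P_1=T, P_2=F, P_3=T, P_4=F: ((P_1 iff ((P_3 xor P_2) implies (P_4 or P_4))) xor P_1) = T, (P_2 implies ((P_2 implies P_1) iff P_4)) = T, so the formula = T.
Row P_1=F, P_2=T, P_3=F, P_4=F: ((P_1 iff ((P_3 xor P_2) implies (P_4 or P_4))) xor P_1) = T, (P_2 implies ((P_2 implies P_1) iff P_4)) = T, so the formula = T.
Row P_1=F, P_2=F, P_3=T, P_4=F: ((P_1 iff ((P_3 xor P_2) implies (P_4 or P_4))) xor P_1) = T, (P_2 implies ((P_2 implies P_1) iff P_4)) = T, so the formula = T.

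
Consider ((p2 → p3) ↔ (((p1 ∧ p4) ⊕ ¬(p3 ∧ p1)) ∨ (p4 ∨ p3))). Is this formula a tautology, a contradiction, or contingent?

p1 | p2 | p3 | p4 || (p2 → p3) | (p1 ∧ p4) | (p3 ∧ p1) | ¬(p3 ∧ p1) | ((p1 ∧ p4) ⊕ ¬(p3 ∧ p1)) | (p4 ∨ p3) | φ
F  | F  | F  | F  ||     T     |     F     |     F     |     T      |            T             |     F     | T
F  | F  | F  | T  ||     T     |     F     |     F     |     T      |            T             |     T     | T
F  | F  | T  | F  ||     T     |     F     |     F     |     T      |            T             |     T     | T
F  | F  | T  | T  ||     T     |     F     |     F     |     T      |            T             |     T     | T
F  | T  | F  | F  ||     F     |     F     |     F     |     T      |            T             |     F     | F
F  | T  | F  | T  ||     F     |     F     |     F     |     T      |            T             |     T     | F
F  | T  | T  | F  ||     T     |     F     |     F     |     T      |            T             |     T     | T
F  | T  | T  | T  ||     T     |     F     |     F     |     T      |            T             |     T     | T
T  | F  | F  | F  ||     T     |     F     |     F     |     T      |            T             |     F     | T
T  | F  | F  | T  ||     T     |     T     |     F     |     T      |            F             |     T     | T
T  | F  | T  | F  ||     T     |     F     |     T     |     F      |            F             |     T     | T
T  | F  | T  | T  ||     T     |     T     |     T     |     F      |            T             |     T     | T
T  | T  | F  | F  ||     F     |     F     |     F     |     T      |            T             |     F     | F
T  | T  | F  | T  ||     F     |     T     |     F     |     T      |            F             |     T     | F
T  | T  | T  | F  ||     T     |     F     |     T     |     F      |            F             |     T     | T
T  | T  | T  | T  ||     T     |     T     |     T     |     F      |            T             |     T     | T
12 of 16 rows are T, so the formula is contingent.

contingent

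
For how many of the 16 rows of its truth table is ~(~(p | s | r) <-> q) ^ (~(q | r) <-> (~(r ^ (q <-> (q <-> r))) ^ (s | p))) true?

p | q | r | s || φ
1 | 1 | 1 | 1 || 0
1 | 1 | 1 | 0 || 0
1 | 1 | 0 | 1 || 0
1 | 1 | 0 | 0 || 0
1 | 0 | 1 | 1 || 1
1 | 0 | 1 | 0 || 1
1 | 0 | 0 | 1 || 0
1 | 0 | 0 | 0 || 0
0 | 1 | 1 | 1 || 0
0 | 1 | 1 | 0 || 1
0 | 1 | 0 | 1 || 0
0 | 1 | 0 | 0 || 0
0 | 0 | 1 | 1 || 1
0 | 0 | 1 | 0 || 0
0 | 0 | 0 | 1 || 0
0 | 0 | 0 | 0 || 0
The formula is true on 4 of the 16 rows.

4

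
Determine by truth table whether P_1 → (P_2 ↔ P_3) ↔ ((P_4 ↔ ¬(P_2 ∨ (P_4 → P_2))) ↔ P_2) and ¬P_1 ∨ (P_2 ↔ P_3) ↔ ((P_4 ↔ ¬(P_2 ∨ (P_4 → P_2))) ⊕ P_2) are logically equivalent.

not equivalent

P_1  P_2  P_3  P_4  |  φ  ψ
 F    F    F    F   |  F  T
 F    F    F    T   |  F  T
 F    F    T    F   |  F  T
 F    F    T    T   |  F  T
 F    T    F    F   |  T  F
 F    T    F    T   |  F  T
 F    T    T    F   |  T  F
 F    T    T    T   |  F  T
 T    F    F    F   |  F  T
 T    F    F    T   |  F  T
 T    F    T    F   |  T  F
 T    F    T    T   |  T  F
 T    T    F    F   |  F  T
 T    T    F    T   |  T  F
 T    T    T    F   |  T  F
 T    T    T    T   |  F  T
The columns differ at P_1=F, P_2=F, P_3=F, P_4=F (φ=F, ψ=T), so they are not equivalent.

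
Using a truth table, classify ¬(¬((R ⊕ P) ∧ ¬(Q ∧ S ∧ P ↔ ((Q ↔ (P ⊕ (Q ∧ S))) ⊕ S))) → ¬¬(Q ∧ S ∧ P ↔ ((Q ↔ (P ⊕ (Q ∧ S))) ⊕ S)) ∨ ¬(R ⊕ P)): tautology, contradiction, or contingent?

P  Q  R  S  |  (R ⊕ P)  (Q ∧ S ∧ P)  (Q ∧ S)  (P ⊕ (Q ∧ S))  (Q ↔ (P ⊕ (Q ∧ S)))  ((Q ↔ (P ⊕ (Q ∧ S))) ⊕ S)  ¬(R ⊕ P)  φ
F  F  F  F  |     F          F          F           F                 T                       T                 T      F
F  F  F  T  |     F          F          F           F                 T                       F                 T      F
F  F  T  F  |     T          F          F           F                 T                       T                 F      F
F  F  T  T  |     T          F          F           F                 T                       F                 F      F
F  T  F  F  |     F          F          F           F                 F                       F                 T      F
F  T  F  T  |     F          F          T           T                 T                       F                 T      F
F  T  T  F  |     T          F          F           F                 F                       F                 F      F
F  T  T  T  |     T          F          T           T                 T                       F                 F      F
T  F  F  F  |     T          F          F           T                 F                       F                 F      F
T  F  F  T  |     T          F          F           T                 F                       T                 F      F
T  F  T  F  |     F          F          F           T                 F                       F                 T      F
T  F  T  T  |     F          F          F           T                 F                       T                 T      F
T  T  F  F  |     T          F          F           T                 T                       T                 F      F
T  T  F  T  |     T          T          T           F                 F                       T                 F      F
T  T  T  F  |     F          F          F           T                 T                       T                 T      F
T  T  T  T  |     F          T          T           F                 F                       T                 T      F
Every row is F, so the formula is a contradiction.

contradiction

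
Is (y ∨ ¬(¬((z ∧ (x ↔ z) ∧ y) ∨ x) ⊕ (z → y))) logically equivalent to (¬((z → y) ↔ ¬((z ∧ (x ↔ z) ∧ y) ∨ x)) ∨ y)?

x | y | z || φ | ψ
F | F | F || T | F
F | F | T || F | T
F | T | F || T | T
F | T | T || T | T
T | F | F || F | T
T | F | T || T | F
T | T | F || T | T
T | T | T || T | T
The columns differ at x=F, y=F, z=F (φ=T, ψ=F), so they are not equivalent.

not equivalent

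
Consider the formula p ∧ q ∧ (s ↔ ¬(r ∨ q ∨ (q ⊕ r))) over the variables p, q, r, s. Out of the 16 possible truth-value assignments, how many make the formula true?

2

p  q  r  s  |  (r ∨ q)  (q ⊕ r)  ((r ∨ q) ∨ (q ⊕ r))  ¬((r ∨ q) ∨ (q ⊕ r))  (s ↔ ¬((r ∨ q) ∨ (q ⊕ r)))  φ
F  F  F  F  |     F        F              F                    T                        F               F
F  F  F  T  |     F        F              F                    T                        T               F
F  F  T  F  |     T        T              T                    F                        T               F
F  F  T  T  |     T        T              T                    F                        F               F
F  T  F  F  |     T        T              T                    F                        T               F
F  T  F  T  |     T        T              T                    F                        F               F
F  T  T  F  |     T        F              T                    F                        T               F
F  T  T  T  |     T        F              T                    F                        F               F
T  F  F  F  |     F        F              F                    T                        F               F
T  F  F  T  |     F        F              F                    T                        T               F
T  F  T  F  |     T        T              T                    F                        T               F
T  F  T  T  |     T        T              T                    F                        F               F
T  T  F  F  |     T        T              T                    F                        T               T
T  T  F  T  |     T        T              T                    F                        F               F
T  T  T  F  |     T        F              T                    F                        T               T
T  T  T  T  |     T        F              T                    F                        F               F
The formula is true on 2 of the 16 rows.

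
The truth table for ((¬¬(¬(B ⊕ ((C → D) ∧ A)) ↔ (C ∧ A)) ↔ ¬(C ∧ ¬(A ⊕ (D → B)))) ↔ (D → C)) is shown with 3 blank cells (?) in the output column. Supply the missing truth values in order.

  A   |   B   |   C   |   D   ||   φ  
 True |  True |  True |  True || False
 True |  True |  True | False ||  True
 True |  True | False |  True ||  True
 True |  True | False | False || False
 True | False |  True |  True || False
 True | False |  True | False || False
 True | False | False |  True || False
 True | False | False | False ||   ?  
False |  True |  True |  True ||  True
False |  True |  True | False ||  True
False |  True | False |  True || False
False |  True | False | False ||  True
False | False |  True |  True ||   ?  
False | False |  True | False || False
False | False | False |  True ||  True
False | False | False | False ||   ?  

True, True, False

Row A=True, B=False, C=False, D=False: (¬¬(¬(B ⊕ ((C → D) ∧ A)) ↔ (C ∧ A)) ↔ ¬(C ∧ ¬(A ⊕ (D → B)))) = True, (D → C) = True, so the formula = True.
Row A=False, B=False, C=True, D=True: (¬¬(¬(B ⊕ ((C → D) ∧ A)) ↔ (C ∧ A)) ↔ ¬(C ∧ ¬(A ⊕ (D → B)))) = True, (D → C) = True, so the formula = True.
Row A=False, B=False, C=False, D=False: (¬¬(¬(B ⊕ ((C → D) ∧ A)) ↔ (C ∧ A)) ↔ ¬(C ∧ ¬(A ⊕ (D → B)))) = False, (D → C) = True, so the formula = False.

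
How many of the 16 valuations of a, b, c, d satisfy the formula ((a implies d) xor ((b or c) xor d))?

10

a | b | c | d || φ
T | T | T | T || T
T | T | T | F || T
T | T | F | T || T
T | T | F | F || T
T | F | T | T || T
T | F | T | F || T
T | F | F | T || F
T | F | F | F || F
F | T | T | T || T
F | T | T | F || F
F | T | F | T || T
F | T | F | F || F
F | F | T | T || T
F | F | T | F || F
F | F | F | T || F
F | F | F | F || T
The formula is true on 10 of the 16 rows.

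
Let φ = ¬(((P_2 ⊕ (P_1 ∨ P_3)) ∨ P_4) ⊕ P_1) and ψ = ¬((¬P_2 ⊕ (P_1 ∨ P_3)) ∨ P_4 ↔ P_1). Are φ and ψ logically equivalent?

not equivalent

P_1 | P_2 | P_3 | P_4 || φ | ψ
 1  |  1  |  1  |  1  || 1 | 0
 1  |  1  |  1  |  0  || 0 | 0
 1  |  1  |  0  |  1  || 1 | 0
 1  |  1  |  0  |  0  || 0 | 0
 1  |  0  |  1  |  1  || 1 | 0
 1  |  0  |  1  |  0  || 1 | 1
 1  |  0  |  0  |  1  || 1 | 0
 1  |  0  |  0  |  0  || 1 | 1
 0  |  1  |  1  |  1  || 0 | 1
 0  |  1  |  1  |  0  || 1 | 1
 0  |  1  |  0  |  1  || 0 | 1
 0  |  1  |  0  |  0  || 0 | 0
 0  |  0  |  1  |  1  || 0 | 1
 0  |  0  |  1  |  0  || 0 | 0
 0  |  0  |  0  |  1  || 0 | 1
 0  |  0  |  0  |  0  || 1 | 1
The columns differ at P_1=1, P_2=1, P_3=1, P_4=1 (φ=1, ψ=0), so they are not equivalent.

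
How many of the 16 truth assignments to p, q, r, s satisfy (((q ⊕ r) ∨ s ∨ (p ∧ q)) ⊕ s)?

5

  p   |   q   |   r   |   s   || (q ⊕ r) | (p ∧ q) | ((q ⊕ r) ∨ s ∨ (p ∧ q)) | (((q ⊕ r) ∨ s ∨ (p ∧ q)) ⊕ s)
False | False | False | False ||  False  |  False  |          False          |             False            
False | False | False |  True ||  False  |  False  |           True          |             False            
False | False |  True | False ||   True  |  False  |           True          |              True            
False | False |  True |  True ||   True  |  False  |           True          |             False            
False |  True | False | False ||   True  |  False  |           True          |              True            
False |  True | False |  True ||   True  |  False  |           True          |             False            
False |  True |  True | False ||  False  |  False  |          False          |             False            
False |  True |  True |  True ||  False  |  False  |           True          |             False            
 True | False | False | False ||  False  |  False  |          False          |             False            
 True | False | False |  True ||  False  |  False  |           True          |             False            
 True | False |  True | False ||   True  |  False  |           True          |              True            
 True | False |  True |  True ||   True  |  False  |           True          |             False            
 True |  True | False | False ||   True  |   True  |           True          |              True            
 True |  True | False |  True ||   True  |   True  |           True          |             False            
 True |  True |  True | False ||  False  |   True  |           True          |              True            
 True |  True |  True |  True ||  False  |   True  |           True          |             False            
The formula is true on 5 of the 16 rows.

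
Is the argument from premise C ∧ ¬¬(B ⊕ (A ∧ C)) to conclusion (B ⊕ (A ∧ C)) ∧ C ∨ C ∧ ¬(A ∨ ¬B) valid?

  A   |   B   |   C   ||   φ   |   ψ  
 True |  True |  True || False | False
 True |  True | False || False | False
 True | False |  True ||  True |  True
 True | False | False || False | False
False |  True |  True ||  True |  True
False |  True | False || False | False
False | False |  True || False | False
False | False | False || False | False
In every row where φ is true, ψ is also true, so φ ⊨ ψ.

yes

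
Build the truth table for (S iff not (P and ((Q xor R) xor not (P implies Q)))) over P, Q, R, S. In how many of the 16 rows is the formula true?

P  Q  R  S  |  (Q xor R)  (P implies Q)  not (P implies Q)  φ
T  T  T  T  |      F            T                F          T
T  T  T  F  |      F            T                F          F
T  T  F  T  |      T            T                F          F
T  T  F  F  |      T            T                F          T
T  F  T  T  |      T            F                T          T
T  F  T  F  |      T            F                T          F
T  F  F  T  |      F            F                T          F
T  F  F  F  |      F            F                T          T
F  T  T  T  |      F            T                F          T
F  T  T  F  |      F            T                F          F
F  T  F  T  |      T            T                F          T
F  T  F  F  |      T            T                F          F
F  F  T  T  |      T            T                F          T
F  F  T  F  |      T            T                F          F
F  F  F  T  |      F            T                F          T
F  F  F  F  |      F            T                F          F
The formula is true on 8 of the 16 rows.

8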